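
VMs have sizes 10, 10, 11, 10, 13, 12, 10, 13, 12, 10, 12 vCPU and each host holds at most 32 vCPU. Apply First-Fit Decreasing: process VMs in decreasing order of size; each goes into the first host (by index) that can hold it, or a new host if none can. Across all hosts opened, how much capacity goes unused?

Sorted descending: 13, 13, 12, 12, 12, 11, 10, 10, 10, 10, 10.
host 1: place 13 vCPU, 19 vCPU left
host 1: place 13 vCPU, 6 vCPU left
host 2: place 12 vCPU, 20 vCPU left
host 2: place 12 vCPU, 8 vCPU left
host 3: place 12 vCPU, 20 vCPU left
host 3: place 11 vCPU, 9 vCPU left
host 4: place 10 vCPU, 22 vCPU left
host 4: place 10 vCPU, 12 vCPU left
host 4: place 10 vCPU, 2 vCPU left
host 5: place 10 vCPU, 22 vCPU left
host 5: place 10 vCPU, 12 vCPU left
5 hosts × 32 vCPU = 160 vCPU; used 123 vCPU; unused 37 vCPU.

37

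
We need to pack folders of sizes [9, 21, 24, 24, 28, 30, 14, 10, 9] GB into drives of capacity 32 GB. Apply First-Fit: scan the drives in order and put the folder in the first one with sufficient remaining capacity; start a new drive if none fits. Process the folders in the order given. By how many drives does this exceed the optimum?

1

First-Fit: [9,21] [24] [24] [28] [30] [14,10] [9] → 7 drives.
Total size 169 GB; any packing needs at least ⌈169/32⌉ = 6 drives.
An optimal packing achieves that bound: [30] [28] [24] [24] [21,10] [14,9,9] → 6 drives.
Excess: 7 − 6 = 1.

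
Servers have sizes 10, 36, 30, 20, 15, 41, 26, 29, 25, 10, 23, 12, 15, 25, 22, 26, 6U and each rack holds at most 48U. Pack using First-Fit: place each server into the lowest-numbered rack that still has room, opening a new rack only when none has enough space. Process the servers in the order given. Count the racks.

9

10U → rack 1 (remaining 38U)
36U → rack 1 (remaining 2U)
30U → rack 2 (remaining 18U)
20U → rack 3 (remaining 28U)
15U → rack 2 (remaining 3U)
41U → rack 4 (remaining 7U)
26U → rack 3 (remaining 2U)
29U → rack 5 (remaining 19U)
25U → rack 6 (remaining 23U)
10U → rack 5 (remaining 9U)
23U → rack 6 (remaining 0U)
12U → rack 7 (remaining 36U)
15U → rack 7 (remaining 21U)
25U → rack 8 (remaining 23U)
22U → rack 8 (remaining 1U)
26U → rack 9 (remaining 22U)
6U → rack 4 (remaining 1U)
Final racks: [10,36] [30,15] [20,26] [41,6] [29,10] [25,23] [12,15] [25,22] [26].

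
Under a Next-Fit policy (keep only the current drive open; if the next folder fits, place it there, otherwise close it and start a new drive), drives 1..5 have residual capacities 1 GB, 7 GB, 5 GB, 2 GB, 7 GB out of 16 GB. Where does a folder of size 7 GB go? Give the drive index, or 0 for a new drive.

5

Next-Fit only looks at drive 5, which has 7 GB free.
7 GB fits there.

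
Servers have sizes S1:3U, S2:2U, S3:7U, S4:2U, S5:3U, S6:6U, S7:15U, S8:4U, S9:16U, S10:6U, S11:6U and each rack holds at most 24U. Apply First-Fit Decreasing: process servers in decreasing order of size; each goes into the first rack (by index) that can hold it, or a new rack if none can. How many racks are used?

3

Sorted descending: 16, 15, 7, 6, 6, 6, 4, 3, 3, 2, 2.
16U → rack 1 (remaining 8U)
15U → rack 2 (remaining 9U)
7U → rack 1 (remaining 1U)
6U → rack 2 (remaining 3U)
6U → rack 3 (remaining 18U)
6U → rack 3 (remaining 12U)
4U → rack 3 (remaining 8U)
3U → rack 2 (remaining 0U)
3U → rack 3 (remaining 5U)
2U → rack 3 (remaining 3U)
2U → rack 3 (remaining 1U)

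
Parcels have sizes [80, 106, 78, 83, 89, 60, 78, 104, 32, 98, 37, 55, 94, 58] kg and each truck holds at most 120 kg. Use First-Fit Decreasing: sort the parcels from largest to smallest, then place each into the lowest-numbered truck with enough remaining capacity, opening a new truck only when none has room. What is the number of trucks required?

Sorted descending: 106, 104, 98, 94, 89, 83, 80, 78, 78, 60, 58, 55, 37, 32.
truck 1: place 106 kg, 14 kg left
truck 2: place 104 kg, 16 kg left
truck 3: place 98 kg, 22 kg left
truck 4: place 94 kg, 26 kg left
truck 5: place 89 kg, 31 kg left
truck 6: place 83 kg, 37 kg left
truck 7: place 80 kg, 40 kg left
truck 8: place 78 kg, 42 kg left
truck 9: place 78 kg, 42 kg left
truck 10: place 60 kg, 60 kg left
truck 10: place 58 kg, 2 kg left
truck 11: place 55 kg, 65 kg left
truck 6: place 37 kg, 0 kg left
truck 7: place 32 kg, 8 kg left
Final trucks: [106] [104] [98] [94] [89] [83,37] [80,32] [78] [78] [60,58] [55].

11 trucks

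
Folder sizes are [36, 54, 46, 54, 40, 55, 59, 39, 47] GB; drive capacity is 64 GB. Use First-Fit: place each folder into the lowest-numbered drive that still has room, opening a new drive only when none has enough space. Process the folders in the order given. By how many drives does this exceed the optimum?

0

First-Fit: [36] [54] [46] [54] [40] [55] [59] [39] [47] → 9 drives.
9 folders exceed 32 GB (half the capacity), and no two of those can share a drive, so at least 9 drives are needed.
So 9 is already optimal.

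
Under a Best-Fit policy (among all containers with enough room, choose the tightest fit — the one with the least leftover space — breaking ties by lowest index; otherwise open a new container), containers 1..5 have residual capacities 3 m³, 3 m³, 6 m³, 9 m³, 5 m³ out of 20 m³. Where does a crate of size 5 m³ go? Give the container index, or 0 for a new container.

Containers with room: container 3 (6 m³), container 4 (9 m³), container 5 (5 m³).
Tightest fit is container 5 with 5 m³ free.

5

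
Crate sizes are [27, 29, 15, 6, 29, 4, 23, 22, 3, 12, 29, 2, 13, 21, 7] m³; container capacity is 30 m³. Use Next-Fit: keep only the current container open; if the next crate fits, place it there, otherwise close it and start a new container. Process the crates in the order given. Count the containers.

10

container 1: place 27 m³, 3 m³ left
container 2: place 29 m³, 1 m³ left
container 3: place 15 m³, 15 m³ left
container 3: place 6 m³, 9 m³ left
container 4: place 29 m³, 1 m³ left
container 5: place 4 m³, 26 m³ left
container 5: place 23 m³, 3 m³ left
container 6: place 22 m³, 8 m³ left
container 6: place 3 m³, 5 m³ left
container 7: place 12 m³, 18 m³ left
container 8: place 29 m³, 1 m³ left
container 9: place 2 m³, 28 m³ left
container 9: place 13 m³, 15 m³ left
container 10: place 21 m³, 9 m³ left
container 10: place 7 m³, 2 m³ left
Final containers: [27] [29] [15,6] [29] [4,23] [22,3] [12] [29] [2,13] [21,7].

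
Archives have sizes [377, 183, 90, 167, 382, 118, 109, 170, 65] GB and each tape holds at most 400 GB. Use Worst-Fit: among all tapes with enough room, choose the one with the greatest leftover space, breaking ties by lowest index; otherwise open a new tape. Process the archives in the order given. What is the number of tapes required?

377 GB → tape 1 (remaining 23 GB)
183 GB → tape 2 (remaining 217 GB)
90 GB → tape 2 (remaining 127 GB)
167 GB → tape 3 (remaining 233 GB)
382 GB → tape 4 (remaining 18 GB)
118 GB → tape 3 (remaining 115 GB)
109 GB → tape 2 (remaining 18 GB)
170 GB → tape 5 (remaining 230 GB)
65 GB → tape 5 (remaining 165 GB)

5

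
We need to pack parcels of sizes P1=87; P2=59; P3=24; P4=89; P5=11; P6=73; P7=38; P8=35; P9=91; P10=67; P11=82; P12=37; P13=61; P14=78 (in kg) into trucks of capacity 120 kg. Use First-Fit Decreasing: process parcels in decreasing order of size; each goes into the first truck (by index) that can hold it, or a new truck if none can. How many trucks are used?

Sorted descending: 91, 89, 87, 82, 78, 73, 67, 61, 59, 38, 37, 35, 24, 11.
Put 91 kg in truck 1; 29 kg remain.
Put 89 kg in truck 2; 31 kg remain.
Put 87 kg in truck 3; 33 kg remain.
Put 82 kg in truck 4; 38 kg remain.
Put 78 kg in truck 5; 42 kg remain.
Put 73 kg in truck 6; 47 kg remain.
Put 67 kg in truck 7; 53 kg remain.
Put 61 kg in truck 8; 59 kg remain.
Put 59 kg in truck 8; 0 kg remain.
Put 38 kg in truck 4; 0 kg remain.
Put 37 kg in truck 5; 5 kg remain.
Put 35 kg in truck 6; 12 kg remain.
Put 24 kg in truck 1; 5 kg remain.
Put 11 kg in truck 2; 20 kg remain.
Final trucks: [91,24] [89,11] [87] [82,38] [78,37] [73,35] [67] [61,59].

8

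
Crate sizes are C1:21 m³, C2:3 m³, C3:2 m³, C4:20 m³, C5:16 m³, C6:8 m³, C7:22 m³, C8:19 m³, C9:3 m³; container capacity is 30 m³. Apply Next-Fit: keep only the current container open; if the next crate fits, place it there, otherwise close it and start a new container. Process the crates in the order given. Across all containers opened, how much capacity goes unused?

36

Put C1 (21 m³) in container 1; 9 m³ remain.
Put C2 (3 m³) in container 1; 6 m³ remain.
Put C3 (2 m³) in container 1; 4 m³ remain.
Put C4 (20 m³) in container 2; 10 m³ remain.
Put C5 (16 m³) in container 3; 14 m³ remain.
Put C6 (8 m³) in container 3; 6 m³ remain.
Put C7 (22 m³) in container 4; 8 m³ remain.
Put C8 (19 m³) in container 5; 11 m³ remain.
Put C9 (3 m³) in container 5; 8 m³ remain.
5 containers × 30 m³ = 150 m³; used 114 m³; unused 36 m³.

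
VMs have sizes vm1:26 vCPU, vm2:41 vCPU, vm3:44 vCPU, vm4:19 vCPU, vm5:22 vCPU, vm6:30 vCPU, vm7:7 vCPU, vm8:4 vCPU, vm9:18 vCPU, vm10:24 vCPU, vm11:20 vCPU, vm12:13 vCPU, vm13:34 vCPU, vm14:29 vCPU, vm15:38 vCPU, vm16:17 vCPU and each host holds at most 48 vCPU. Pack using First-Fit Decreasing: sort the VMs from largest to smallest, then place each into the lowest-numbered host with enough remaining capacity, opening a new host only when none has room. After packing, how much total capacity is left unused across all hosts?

Sorted descending: 44, 41, 38, 34, 30, 29, 26, 24, 22, 20, 19, 18, 17, 13, 7, 4.
Put 44 vCPU in host 1; 4 vCPU remain.
Put 41 vCPU in host 2; 7 vCPU remain.
Put 38 vCPU in host 3; 10 vCPU remain.
Put 34 vCPU in host 4; 14 vCPU remain.
Put 30 vCPU in host 5; 18 vCPU remain.
Put 29 vCPU in host 6; 19 vCPU remain.
Put 26 vCPU in host 7; 22 vCPU remain.
Put 24 vCPU in host 8; 24 vCPU remain.
Put 22 vCPU in host 7; 0 vCPU remain.
Put 20 vCPU in host 8; 4 vCPU remain.
Put 19 vCPU in host 6; 0 vCPU remain.
Put 18 vCPU in host 5; 0 vCPU remain.
Put 17 vCPU in host 9; 31 vCPU remain.
Put 13 vCPU in host 4; 1 vCPU remain.
Put 7 vCPU in host 2; 0 vCPU remain.
Put 4 vCPU in host 1; 0 vCPU remain.
9 hosts × 48 vCPU = 432 vCPU; used 386 vCPU; unused 46 vCPU.

46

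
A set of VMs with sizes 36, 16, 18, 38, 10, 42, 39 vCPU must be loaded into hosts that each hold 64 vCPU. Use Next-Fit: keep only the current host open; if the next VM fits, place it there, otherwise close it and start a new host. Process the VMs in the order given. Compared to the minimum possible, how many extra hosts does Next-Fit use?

0

Next-Fit: [36,16] [18,38] [10,42] [39] → 4 hosts.
Total size 199 vCPU; any packing needs at least ⌈199/64⌉ = 4 hosts.
So 4 is already optimal.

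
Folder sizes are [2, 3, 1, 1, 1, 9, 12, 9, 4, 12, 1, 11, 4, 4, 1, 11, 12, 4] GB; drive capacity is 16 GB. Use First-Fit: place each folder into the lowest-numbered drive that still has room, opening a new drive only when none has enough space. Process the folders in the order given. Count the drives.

2 GB → drive 1 (remaining 14 GB)
3 GB → drive 1 (remaining 11 GB)
1 GB → drive 1 (remaining 10 GB)
1 GB → drive 1 (remaining 9 GB)
1 GB → drive 1 (remaining 8 GB)
9 GB → drive 2 (remaining 7 GB)
12 GB → drive 3 (remaining 4 GB)
9 GB → drive 4 (remaining 7 GB)
4 GB → drive 1 (remaining 4 GB)
12 GB → drive 5 (remaining 4 GB)
1 GB → drive 1 (remaining 3 GB)
11 GB → drive 6 (remaining 5 GB)
4 GB → drive 2 (remaining 3 GB)
4 GB → drive 3 (remaining 0 GB)
1 GB → drive 1 (remaining 2 GB)
11 GB → drive 7 (remaining 5 GB)
12 GB → drive 8 (remaining 4 GB)
4 GB → drive 4 (remaining 3 GB)
Final drives: [2,3,1,1,1,4,1,1] [9,4] [12,4] [9,4] [12] [11] [11] [12].

8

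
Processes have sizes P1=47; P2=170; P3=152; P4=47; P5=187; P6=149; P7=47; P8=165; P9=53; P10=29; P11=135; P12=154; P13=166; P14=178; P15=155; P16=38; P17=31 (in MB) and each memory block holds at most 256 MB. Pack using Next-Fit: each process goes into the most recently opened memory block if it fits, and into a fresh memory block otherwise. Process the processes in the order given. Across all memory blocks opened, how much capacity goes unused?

memory block 1: place P1 (47 MB), 209 MB left
memory block 1: place P2 (170 MB), 39 MB left
memory block 2: place P3 (152 MB), 104 MB left
memory block 2: place P4 (47 MB), 57 MB left
memory block 3: place P5 (187 MB), 69 MB left
memory block 4: place P6 (149 MB), 107 MB left
memory block 4: place P7 (47 MB), 60 MB left
memory block 5: place P8 (165 MB), 91 MB left
memory block 5: place P9 (53 MB), 38 MB left
memory block 5: place P10 (29 MB), 9 MB left
memory block 6: place P11 (135 MB), 121 MB left
memory block 7: place P12 (154 MB), 102 MB left
memory block 8: place P13 (166 MB), 90 MB left
memory block 9: place P14 (178 MB), 78 MB left
memory block 10: place P15 (155 MB), 101 MB left
memory block 10: place P16 (38 MB), 63 MB left
memory block 10: place P17 (31 MB), 32 MB left
10 memory blocks × 256 MB = 2560 MB; used 1903 MB; unused 657 MB.

657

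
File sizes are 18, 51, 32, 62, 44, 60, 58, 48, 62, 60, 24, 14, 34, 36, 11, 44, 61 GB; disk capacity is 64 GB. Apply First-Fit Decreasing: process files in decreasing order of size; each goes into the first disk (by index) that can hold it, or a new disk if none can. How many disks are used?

Sorted descending: 62, 62, 61, 60, 60, 58, 51, 48, 44, 44, 36, 34, 32, 24, 18, 14, 11.
Put 62 GB in disk 1; 2 GB remain.
Put 62 GB in disk 2; 2 GB remain.
Put 61 GB in disk 3; 3 GB remain.
Put 60 GB in disk 4; 4 GB remain.
Put 60 GB in disk 5; 4 GB remain.
Put 58 GB in disk 6; 6 GB remain.
Put 51 GB in disk 7; 13 GB remain.
Put 48 GB in disk 8; 16 GB remain.
Put 44 GB in disk 9; 20 GB remain.
Put 44 GB in disk 10; 20 GB remain.
Put 36 GB in disk 11; 28 GB remain.
Put 34 GB in disk 12; 30 GB remain.
Put 32 GB in disk 13; 32 GB remain.
Put 24 GB in disk 11; 4 GB remain.
Put 18 GB in disk 9; 2 GB remain.
Put 14 GB in disk 8; 2 GB remain.
Put 11 GB in disk 7; 2 GB remain.
Final disks: [62] [62] [61] [60] [60] [58] [51,11] [48,14] [44,18] [44] [36,24] [34] [32].

13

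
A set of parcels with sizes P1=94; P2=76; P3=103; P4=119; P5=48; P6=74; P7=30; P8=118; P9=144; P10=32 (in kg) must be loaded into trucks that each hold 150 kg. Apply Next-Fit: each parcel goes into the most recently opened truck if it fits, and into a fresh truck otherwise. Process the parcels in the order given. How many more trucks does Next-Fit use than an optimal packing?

2

Next-Fit: [94] [76] [103] [119] [48,74] [30,118] [144] [32] → 8 trucks.
Total size 838 kg; any packing needs at least ⌈838/150⌉ = 6 trucks.
An optimal packing achieves that bound: [144] [119,30] [118,32] [103] [94,48] [76,74] → 6 trucks.
Excess: 8 − 6 = 2.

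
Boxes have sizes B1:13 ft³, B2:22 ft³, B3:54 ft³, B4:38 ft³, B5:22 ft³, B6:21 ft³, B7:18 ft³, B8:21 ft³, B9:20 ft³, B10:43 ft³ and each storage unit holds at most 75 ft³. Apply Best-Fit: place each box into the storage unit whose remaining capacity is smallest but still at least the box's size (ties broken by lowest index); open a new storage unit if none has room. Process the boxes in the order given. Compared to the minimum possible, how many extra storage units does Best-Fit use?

Best-Fit: [13,22,38] [54,21] [22,18,21] [20,43] → 4 storage units.
Total size 272 ft³; any packing needs at least ⌈272/75⌉ = 4 storage units.
So 4 is already optimal.

0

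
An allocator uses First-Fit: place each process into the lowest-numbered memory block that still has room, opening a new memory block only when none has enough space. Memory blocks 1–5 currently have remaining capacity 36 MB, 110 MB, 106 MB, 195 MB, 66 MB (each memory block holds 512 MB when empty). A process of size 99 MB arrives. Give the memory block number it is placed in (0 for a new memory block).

2

Memory blocks with room: memory block 2 (110 MB), memory block 3 (106 MB), memory block 4 (195 MB).
The first with room is memory block 2.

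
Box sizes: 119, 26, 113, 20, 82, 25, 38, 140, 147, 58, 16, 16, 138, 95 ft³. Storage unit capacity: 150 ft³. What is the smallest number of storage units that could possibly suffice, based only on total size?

7

Total size = 119 + 26 + 113 + 20 + 82 + 25 + 38 + 140 + 147 + 58 + 16 + 16 + 138 + 95 = 1033 ft³.
⌈1033 / 150⌉ = 7.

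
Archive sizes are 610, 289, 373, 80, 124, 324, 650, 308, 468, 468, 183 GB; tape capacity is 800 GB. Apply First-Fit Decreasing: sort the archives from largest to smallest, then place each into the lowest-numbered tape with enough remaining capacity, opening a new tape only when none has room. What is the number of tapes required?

Sorted descending: 650, 610, 468, 468, 373, 324, 308, 289, 183, 124, 80.
tape 1: place 650 GB, 150 GB left
tape 2: place 610 GB, 190 GB left
tape 3: place 468 GB, 332 GB left
tape 4: place 468 GB, 332 GB left
tape 5: place 373 GB, 427 GB left
tape 3: place 324 GB, 8 GB left
tape 4: place 308 GB, 24 GB left
tape 5: place 289 GB, 138 GB left
tape 2: place 183 GB, 7 GB left
tape 1: place 124 GB, 26 GB left
tape 5: place 80 GB, 58 GB left

5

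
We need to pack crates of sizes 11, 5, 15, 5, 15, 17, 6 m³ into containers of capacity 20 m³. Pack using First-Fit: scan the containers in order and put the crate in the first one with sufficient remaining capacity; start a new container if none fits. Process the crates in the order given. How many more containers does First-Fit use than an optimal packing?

1

First-Fit: [11,5] [15,5] [15] [17] [6] → 5 containers.
Total size 74 m³; any packing needs at least ⌈74/20⌉ = 4 containers.
An optimal packing achieves that bound: [17] [15,5] [15,5] [11,6] → 4 containers.
Excess: 5 − 4 = 1.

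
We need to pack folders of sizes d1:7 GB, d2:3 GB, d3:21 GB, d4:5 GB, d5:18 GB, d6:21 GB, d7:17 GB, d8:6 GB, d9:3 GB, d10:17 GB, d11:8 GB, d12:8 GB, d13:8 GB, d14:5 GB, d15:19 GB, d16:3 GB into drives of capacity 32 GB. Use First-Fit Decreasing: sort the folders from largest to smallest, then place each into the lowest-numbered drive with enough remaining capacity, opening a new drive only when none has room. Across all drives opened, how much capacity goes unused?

Sorted descending: 21, 21, 19, 18, 17, 17, 8, 8, 8, 7, 6, 5, 5, 3, 3, 3.
21 GB → drive 1 (remaining 11 GB)
21 GB → drive 2 (remaining 11 GB)
19 GB → drive 3 (remaining 13 GB)
18 GB → drive 4 (remaining 14 GB)
17 GB → drive 5 (remaining 15 GB)
17 GB → drive 6 (remaining 15 GB)
8 GB → drive 1 (remaining 3 GB)
8 GB → drive 2 (remaining 3 GB)
8 GB → drive 3 (remaining 5 GB)
7 GB → drive 4 (remaining 7 GB)
6 GB → drive 4 (remaining 1 GB)
5 GB → drive 3 (remaining 0 GB)
5 GB → drive 5 (remaining 10 GB)
3 GB → drive 1 (remaining 0 GB)
3 GB → drive 2 (remaining 0 GB)
3 GB → drive 5 (remaining 7 GB)
6 drives × 32 GB = 192 GB; used 169 GB; unused 23 GB.

23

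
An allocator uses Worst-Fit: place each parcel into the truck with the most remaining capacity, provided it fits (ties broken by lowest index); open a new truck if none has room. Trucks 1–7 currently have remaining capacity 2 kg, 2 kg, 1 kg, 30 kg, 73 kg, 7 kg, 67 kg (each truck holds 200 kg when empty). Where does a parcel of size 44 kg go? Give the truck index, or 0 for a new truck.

Trucks with room: truck 5 (73 kg), truck 7 (67 kg).
Most room is truck 5 with 73 kg free.

5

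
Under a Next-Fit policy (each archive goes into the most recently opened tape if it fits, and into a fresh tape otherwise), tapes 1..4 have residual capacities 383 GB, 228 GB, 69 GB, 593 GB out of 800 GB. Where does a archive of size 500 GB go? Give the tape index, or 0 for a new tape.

Next-Fit only looks at tape 4, which has 593 GB free.
500 GB fits there.

4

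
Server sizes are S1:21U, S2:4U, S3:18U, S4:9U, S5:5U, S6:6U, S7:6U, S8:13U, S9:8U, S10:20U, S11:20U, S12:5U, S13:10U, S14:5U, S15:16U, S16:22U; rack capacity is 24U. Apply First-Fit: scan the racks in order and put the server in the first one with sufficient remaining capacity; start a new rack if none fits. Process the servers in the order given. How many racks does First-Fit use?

9 racks

Put S1 (21U) in rack 1; 3U remain.
Put S2 (4U) in rack 2; 20U remain.
Put S3 (18U) in rack 2; 2U remain.
Put S4 (9U) in rack 3; 15U remain.
Put S5 (5U) in rack 3; 10U remain.
Put S6 (6U) in rack 3; 4U remain.
Put S7 (6U) in rack 4; 18U remain.
Put S8 (13U) in rack 4; 5U remain.
Put S9 (8U) in rack 5; 16U remain.
Put S10 (20U) in rack 6; 4U remain.
Put S11 (20U) in rack 7; 4U remain.
Put S12 (5U) in rack 4; 0U remain.
Put S13 (10U) in rack 5; 6U remain.
Put S14 (5U) in rack 5; 1U remain.
Put S15 (16U) in rack 8; 8U remain.
Put S16 (22U) in rack 9; 2U remain.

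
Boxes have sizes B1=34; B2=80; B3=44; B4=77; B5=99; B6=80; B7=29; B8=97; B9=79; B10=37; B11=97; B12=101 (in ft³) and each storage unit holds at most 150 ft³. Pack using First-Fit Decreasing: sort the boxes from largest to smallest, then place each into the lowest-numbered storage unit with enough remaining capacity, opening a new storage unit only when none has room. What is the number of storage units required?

Sorted descending: 101, 99, 97, 97, 80, 80, 79, 77, 44, 37, 34, 29.
101 ft³ → storage unit 1 (remaining 49 ft³)
99 ft³ → storage unit 2 (remaining 51 ft³)
97 ft³ → storage unit 3 (remaining 53 ft³)
97 ft³ → storage unit 4 (remaining 53 ft³)
80 ft³ → storage unit 5 (remaining 70 ft³)
80 ft³ → storage unit 6 (remaining 70 ft³)
79 ft³ → storage unit 7 (remaining 71 ft³)
77 ft³ → storage unit 8 (remaining 73 ft³)
44 ft³ → storage unit 1 (remaining 5 ft³)
37 ft³ → storage unit 2 (remaining 14 ft³)
34 ft³ → storage unit 3 (remaining 19 ft³)
29 ft³ → storage unit 4 (remaining 24 ft³)

8 storage units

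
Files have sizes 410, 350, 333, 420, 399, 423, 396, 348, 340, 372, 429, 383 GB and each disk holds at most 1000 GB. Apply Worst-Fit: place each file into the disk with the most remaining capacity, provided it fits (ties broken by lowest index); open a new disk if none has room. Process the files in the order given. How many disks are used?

6 disks

410 GB → disk 1 (remaining 590 GB)
350 GB → disk 1 (remaining 240 GB)
333 GB → disk 2 (remaining 667 GB)
420 GB → disk 2 (remaining 247 GB)
399 GB → disk 3 (remaining 601 GB)
423 GB → disk 3 (remaining 178 GB)
396 GB → disk 4 (remaining 604 GB)
348 GB → disk 4 (remaining 256 GB)
340 GB → disk 5 (remaining 660 GB)
372 GB → disk 5 (remaining 288 GB)
429 GB → disk 6 (remaining 571 GB)
383 GB → disk 6 (remaining 188 GB)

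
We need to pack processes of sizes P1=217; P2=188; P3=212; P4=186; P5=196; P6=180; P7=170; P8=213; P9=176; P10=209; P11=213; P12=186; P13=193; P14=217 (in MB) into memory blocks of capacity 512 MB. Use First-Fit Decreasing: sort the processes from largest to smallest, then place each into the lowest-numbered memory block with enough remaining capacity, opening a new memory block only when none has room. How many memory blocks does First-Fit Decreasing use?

Sorted descending: 217, 217, 213, 213, 212, 209, 196, 193, 188, 186, 186, 180, 176, 170.
Put 217 MB in memory block 1; 295 MB remain.
Put 217 MB in memory block 1; 78 MB remain.
Put 213 MB in memory block 2; 299 MB remain.
Put 213 MB in memory block 2; 86 MB remain.
Put 212 MB in memory block 3; 300 MB remain.
Put 209 MB in memory block 3; 91 MB remain.
Put 196 MB in memory block 4; 316 MB remain.
Put 193 MB in memory block 4; 123 MB remain.
Put 188 MB in memory block 5; 324 MB remain.
Put 186 MB in memory block 5; 138 MB remain.
Put 186 MB in memory block 6; 326 MB remain.
Put 180 MB in memory block 6; 146 MB remain.
Put 176 MB in memory block 7; 336 MB remain.
Put 170 MB in memory block 7; 166 MB remain.

7 memory blocks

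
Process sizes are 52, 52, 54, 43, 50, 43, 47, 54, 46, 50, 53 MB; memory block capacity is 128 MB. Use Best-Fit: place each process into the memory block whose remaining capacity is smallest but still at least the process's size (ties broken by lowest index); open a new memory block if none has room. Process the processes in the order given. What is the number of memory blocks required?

6

memory block 1: place 52 MB, 76 MB left
memory block 1: place 52 MB, 24 MB left
memory block 2: place 54 MB, 74 MB left
memory block 2: place 43 MB, 31 MB left
memory block 3: place 50 MB, 78 MB left
memory block 3: place 43 MB, 35 MB left
memory block 4: place 47 MB, 81 MB left
memory block 4: place 54 MB, 27 MB left
memory block 5: place 46 MB, 82 MB left
memory block 5: place 50 MB, 32 MB left
memory block 6: place 53 MB, 75 MB left
Final memory blocks: [52,52] [54,43] [50,43] [47,54] [46,50] [53].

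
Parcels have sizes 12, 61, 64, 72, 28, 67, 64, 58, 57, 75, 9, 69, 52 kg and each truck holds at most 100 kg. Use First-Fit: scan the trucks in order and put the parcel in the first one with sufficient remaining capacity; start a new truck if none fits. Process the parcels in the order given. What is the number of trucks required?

10 trucks

truck 1: place 12 kg, 88 kg left
truck 1: place 61 kg, 27 kg left
truck 2: place 64 kg, 36 kg left
truck 3: place 72 kg, 28 kg left
truck 2: place 28 kg, 8 kg left
truck 4: place 67 kg, 33 kg left
truck 5: place 64 kg, 36 kg left
truck 6: place 58 kg, 42 kg left
truck 7: place 57 kg, 43 kg left
truck 8: place 75 kg, 25 kg left
truck 1: place 9 kg, 18 kg left
truck 9: place 69 kg, 31 kg left
truck 10: place 52 kg, 48 kg left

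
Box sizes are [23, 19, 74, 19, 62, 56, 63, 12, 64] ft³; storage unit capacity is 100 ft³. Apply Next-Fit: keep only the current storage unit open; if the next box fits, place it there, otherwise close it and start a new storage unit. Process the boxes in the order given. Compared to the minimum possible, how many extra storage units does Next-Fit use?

1

Next-Fit: [23,19] [74,19] [62] [56] [63,12] [64] → 6 storage units.
5 boxes exceed 50 ft³ (half the capacity), and no two of those can share a storage unit, so at least 5 storage units are needed.
An optimal packing achieves that bound: [74,23] [64,19,12] [63,19] [62] [56] → 5 storage units.
Excess: 6 − 5 = 1.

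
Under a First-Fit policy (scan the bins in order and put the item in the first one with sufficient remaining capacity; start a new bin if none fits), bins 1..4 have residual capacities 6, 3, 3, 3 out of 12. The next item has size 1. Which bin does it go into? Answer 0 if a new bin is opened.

1

Bins with room: bin 1 (6), bin 2 (3), bin 3 (3), bin 4 (3).
The first with room is bin 1.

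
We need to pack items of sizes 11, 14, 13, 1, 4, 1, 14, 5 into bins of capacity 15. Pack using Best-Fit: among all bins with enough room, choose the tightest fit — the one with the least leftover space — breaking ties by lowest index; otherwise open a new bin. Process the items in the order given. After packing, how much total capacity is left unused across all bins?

11 → bin 1 (remaining 4)
14 → bin 2 (remaining 1)
13 → bin 3 (remaining 2)
1 → bin 2 (remaining 0)
4 → bin 1 (remaining 0)
1 → bin 3 (remaining 1)
14 → bin 4 (remaining 1)
5 → bin 5 (remaining 10)
5 bins × 15 = 75; used 63; unused 12.

12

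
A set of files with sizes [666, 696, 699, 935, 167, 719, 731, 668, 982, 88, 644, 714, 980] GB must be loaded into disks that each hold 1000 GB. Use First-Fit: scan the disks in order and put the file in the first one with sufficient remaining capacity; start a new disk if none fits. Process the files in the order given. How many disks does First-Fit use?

11 disks

Put 666 GB in disk 1; 334 GB remain.
Put 696 GB in disk 2; 304 GB remain.
Put 699 GB in disk 3; 301 GB remain.
Put 935 GB in disk 4; 65 GB remain.
Put 167 GB in disk 1; 167 GB remain.
Put 719 GB in disk 5; 281 GB remain.
Put 731 GB in disk 6; 269 GB remain.
Put 668 GB in disk 7; 332 GB remain.
Put 982 GB in disk 8; 18 GB remain.
Put 88 GB in disk 1; 79 GB remain.
Put 644 GB in disk 9; 356 GB remain.
Put 714 GB in disk 10; 286 GB remain.
Put 980 GB in disk 11; 20 GB remain.
Final disks: [666,167,88] [696] [699] [935] [719] [731] [668] [982] [644] [714] [980].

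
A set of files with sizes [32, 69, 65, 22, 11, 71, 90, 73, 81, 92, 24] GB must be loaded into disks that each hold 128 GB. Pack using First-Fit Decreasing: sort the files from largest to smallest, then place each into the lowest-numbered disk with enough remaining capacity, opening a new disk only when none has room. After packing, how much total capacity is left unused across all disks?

Sorted descending: 92, 90, 81, 73, 71, 69, 65, 32, 24, 22, 11.
Put 92 GB in disk 1; 36 GB remain.
Put 90 GB in disk 2; 38 GB remain.
Put 81 GB in disk 3; 47 GB remain.
Put 73 GB in disk 4; 55 GB remain.
Put 71 GB in disk 5; 57 GB remain.
Put 69 GB in disk 6; 59 GB remain.
Put 65 GB in disk 7; 63 GB remain.
Put 32 GB in disk 1; 4 GB remain.
Put 24 GB in disk 2; 14 GB remain.
Put 22 GB in disk 3; 25 GB remain.
Put 11 GB in disk 2; 3 GB remain.
7 disks × 128 GB = 896 GB; used 630 GB; unused 266 GB.

266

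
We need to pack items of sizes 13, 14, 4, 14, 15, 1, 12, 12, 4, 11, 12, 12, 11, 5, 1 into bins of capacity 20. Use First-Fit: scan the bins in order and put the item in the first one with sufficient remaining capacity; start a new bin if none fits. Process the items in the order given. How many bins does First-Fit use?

bin 1: place 13, 7 left
bin 2: place 14, 6 left
bin 1: place 4, 3 left
bin 3: place 14, 6 left
bin 4: place 15, 5 left
bin 1: place 1, 2 left
bin 5: place 12, 8 left
bin 6: place 12, 8 left
bin 2: place 4, 2 left
bin 7: place 11, 9 left
bin 8: place 12, 8 left
bin 9: place 12, 8 left
bin 10: place 11, 9 left
bin 3: place 5, 1 left
bin 1: place 1, 1 left
Final bins: [13,4,1,1] [14,4] [14,5] [15] [12] [12] [11] [12] [12] [11].

10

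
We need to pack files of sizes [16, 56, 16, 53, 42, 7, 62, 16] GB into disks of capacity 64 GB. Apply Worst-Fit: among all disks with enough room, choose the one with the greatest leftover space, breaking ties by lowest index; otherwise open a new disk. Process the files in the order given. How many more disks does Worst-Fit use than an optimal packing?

0

Worst-Fit: [16,16,7,16] [56] [53] [42] [62] → 5 disks.
Total size 268 GB; any packing needs at least ⌈268/64⌉ = 5 disks.
So 5 is already optimal.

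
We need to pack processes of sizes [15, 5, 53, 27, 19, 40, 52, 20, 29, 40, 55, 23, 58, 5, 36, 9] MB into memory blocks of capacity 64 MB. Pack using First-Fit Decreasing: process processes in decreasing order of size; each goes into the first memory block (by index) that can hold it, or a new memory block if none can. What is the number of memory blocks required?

Sorted descending: 58, 55, 53, 52, 40, 40, 36, 29, 27, 23, 20, 19, 15, 9, 5, 5.
memory block 1: place 58 MB, 6 MB left
memory block 2: place 55 MB, 9 MB left
memory block 3: place 53 MB, 11 MB left
memory block 4: place 52 MB, 12 MB left
memory block 5: place 40 MB, 24 MB left
memory block 6: place 40 MB, 24 MB left
memory block 7: place 36 MB, 28 MB left
memory block 8: place 29 MB, 35 MB left
memory block 7: place 27 MB, 1 MB left
memory block 5: place 23 MB, 1 MB left
memory block 6: place 20 MB, 4 MB left
memory block 8: place 19 MB, 16 MB left
memory block 8: place 15 MB, 1 MB left
memory block 2: place 9 MB, 0 MB left
memory block 1: place 5 MB, 1 MB left
memory block 3: place 5 MB, 6 MB left

8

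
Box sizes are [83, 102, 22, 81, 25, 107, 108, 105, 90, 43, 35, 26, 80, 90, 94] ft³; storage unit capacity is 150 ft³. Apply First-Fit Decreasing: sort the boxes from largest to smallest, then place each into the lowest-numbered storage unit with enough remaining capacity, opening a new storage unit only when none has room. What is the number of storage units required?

10 storage units

Sorted descending: 108, 107, 105, 102, 94, 90, 90, 83, 81, 80, 43, 35, 26, 25, 22.
108 ft³ → storage unit 1 (remaining 42 ft³)
107 ft³ → storage unit 2 (remaining 43 ft³)
105 ft³ → storage unit 3 (remaining 45 ft³)
102 ft³ → storage unit 4 (remaining 48 ft³)
94 ft³ → storage unit 5 (remaining 56 ft³)
90 ft³ → storage unit 6 (remaining 60 ft³)
90 ft³ → storage unit 7 (remaining 60 ft³)
83 ft³ → storage unit 8 (remaining 67 ft³)
81 ft³ → storage unit 9 (remaining 69 ft³)
80 ft³ → storage unit 10 (remaining 70 ft³)
43 ft³ → storage unit 2 (remaining 0 ft³)
35 ft³ → storage unit 1 (remaining 7 ft³)
26 ft³ → storage unit 3 (remaining 19 ft³)
25 ft³ → storage unit 4 (remaining 23 ft³)
22 ft³ → storage unit 4 (remaining 1 ft³)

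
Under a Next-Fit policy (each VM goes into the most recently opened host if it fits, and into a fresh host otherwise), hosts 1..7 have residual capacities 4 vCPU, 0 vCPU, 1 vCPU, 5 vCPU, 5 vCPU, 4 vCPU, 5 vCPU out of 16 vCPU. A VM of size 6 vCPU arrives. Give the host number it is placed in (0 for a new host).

0

Next-Fit only looks at host 7, which has 5 vCPU free.
6 vCPU does not fit, so a new host is opened.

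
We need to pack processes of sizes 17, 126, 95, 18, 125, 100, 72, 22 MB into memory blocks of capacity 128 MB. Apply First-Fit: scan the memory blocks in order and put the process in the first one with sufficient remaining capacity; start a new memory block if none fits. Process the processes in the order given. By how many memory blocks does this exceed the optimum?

0

First-Fit: [17,95] [126] [18,100] [125] [72,22] → 5 memory blocks.
Total size 575 MB; any packing needs at least ⌈575/128⌉ = 5 memory blocks.
So 5 is already optimal.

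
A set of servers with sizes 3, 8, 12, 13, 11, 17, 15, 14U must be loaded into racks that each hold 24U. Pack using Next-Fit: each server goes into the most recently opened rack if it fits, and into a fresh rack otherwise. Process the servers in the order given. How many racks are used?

5 racks

Put 3U in rack 1; 21U remain.
Put 8U in rack 1; 13U remain.
Put 12U in rack 1; 1U remain.
Put 13U in rack 2; 11U remain.
Put 11U in rack 2; 0U remain.
Put 17U in rack 3; 7U remain.
Put 15U in rack 4; 9U remain.
Put 14U in rack 5; 10U remain.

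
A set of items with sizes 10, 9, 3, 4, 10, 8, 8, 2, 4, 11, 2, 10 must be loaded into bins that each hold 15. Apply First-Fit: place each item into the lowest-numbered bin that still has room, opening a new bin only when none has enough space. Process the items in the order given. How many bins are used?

bin 1: place 10, 5 left
bin 2: place 9, 6 left
bin 1: place 3, 2 left
bin 2: place 4, 2 left
bin 3: place 10, 5 left
bin 4: place 8, 7 left
bin 5: place 8, 7 left
bin 1: place 2, 0 left
bin 3: place 4, 1 left
bin 6: place 11, 4 left
bin 2: place 2, 0 left
bin 7: place 10, 5 left

7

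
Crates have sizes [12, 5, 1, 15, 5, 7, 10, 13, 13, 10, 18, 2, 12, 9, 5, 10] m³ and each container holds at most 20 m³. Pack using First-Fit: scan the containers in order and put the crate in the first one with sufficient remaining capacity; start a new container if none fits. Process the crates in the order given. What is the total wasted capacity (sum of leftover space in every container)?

Put 12 m³ in container 1; 8 m³ remain.
Put 5 m³ in container 1; 3 m³ remain.
Put 1 m³ in container 1; 2 m³ remain.
Put 15 m³ in container 2; 5 m³ remain.
Put 5 m³ in container 2; 0 m³ remain.
Put 7 m³ in container 3; 13 m³ remain.
Put 10 m³ in container 3; 3 m³ remain.
Put 13 m³ in container 4; 7 m³ remain.
Put 13 m³ in container 5; 7 m³ remain.
Put 10 m³ in container 6; 10 m³ remain.
Put 18 m³ in container 7; 2 m³ remain.
Put 2 m³ in container 1; 0 m³ remain.
Put 12 m³ in container 8; 8 m³ remain.
Put 9 m³ in container 6; 1 m³ remain.
Put 5 m³ in container 4; 2 m³ remain.
Put 10 m³ in container 9; 10 m³ remain.
9 containers × 20 m³ = 180 m³; used 147 m³; unused 33 m³.

33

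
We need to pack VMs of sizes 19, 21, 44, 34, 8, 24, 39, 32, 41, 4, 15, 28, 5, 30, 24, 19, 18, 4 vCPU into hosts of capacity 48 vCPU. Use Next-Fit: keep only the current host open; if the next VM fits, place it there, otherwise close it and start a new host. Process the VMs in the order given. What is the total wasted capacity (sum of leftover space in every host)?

19 vCPU → host 1 (remaining 29 vCPU)
21 vCPU → host 1 (remaining 8 vCPU)
44 vCPU → host 2 (remaining 4 vCPU)
34 vCPU → host 3 (remaining 14 vCPU)
8 vCPU → host 3 (remaining 6 vCPU)
24 vCPU → host 4 (remaining 24 vCPU)
39 vCPU → host 5 (remaining 9 vCPU)
32 vCPU → host 6 (remaining 16 vCPU)
41 vCPU → host 7 (remaining 7 vCPU)
4 vCPU → host 7 (remaining 3 vCPU)
15 vCPU → host 8 (remaining 33 vCPU)
28 vCPU → host 8 (remaining 5 vCPU)
5 vCPU → host 8 (remaining 0 vCPU)
30 vCPU → host 9 (remaining 18 vCPU)
24 vCPU → host 10 (remaining 24 vCPU)
19 vCPU → host 10 (remaining 5 vCPU)
18 vCPU → host 11 (remaining 30 vCPU)
4 vCPU → host 11 (remaining 26 vCPU)
11 hosts × 48 vCPU = 528 vCPU; used 409 vCPU; unused 119 vCPU.

119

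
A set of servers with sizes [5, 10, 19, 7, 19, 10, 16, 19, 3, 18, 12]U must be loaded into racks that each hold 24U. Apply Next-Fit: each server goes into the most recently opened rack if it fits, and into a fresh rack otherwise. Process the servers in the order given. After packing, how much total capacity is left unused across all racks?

78

5U → rack 1 (remaining 19U)
10U → rack 1 (remaining 9U)
19U → rack 2 (remaining 5U)
7U → rack 3 (remaining 17U)
19U → rack 4 (remaining 5U)
10U → rack 5 (remaining 14U)
16U → rack 6 (remaining 8U)
19U → rack 7 (remaining 5U)
3U → rack 7 (remaining 2U)
18U → rack 8 (remaining 6U)
12U → rack 9 (remaining 12U)
9 racks × 24U = 216U; used 138U; unused 78U.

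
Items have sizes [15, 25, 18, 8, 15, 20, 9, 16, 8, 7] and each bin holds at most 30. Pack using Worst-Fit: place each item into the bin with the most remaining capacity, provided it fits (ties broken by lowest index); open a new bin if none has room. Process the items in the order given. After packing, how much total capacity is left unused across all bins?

39

bin 1: place 15, 15 left
bin 2: place 25, 5 left
bin 3: place 18, 12 left
bin 1: place 8, 7 left
bin 4: place 15, 15 left
bin 5: place 20, 10 left
bin 4: place 9, 6 left
bin 6: place 16, 14 left
bin 6: place 8, 6 left
bin 3: place 7, 5 left
6 bins × 30 = 180; used 141; unused 39.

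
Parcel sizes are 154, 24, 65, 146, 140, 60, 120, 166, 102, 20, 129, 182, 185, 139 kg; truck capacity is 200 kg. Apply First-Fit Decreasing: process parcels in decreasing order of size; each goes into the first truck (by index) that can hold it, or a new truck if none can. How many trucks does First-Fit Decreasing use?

10

Sorted descending: 185, 182, 166, 154, 146, 140, 139, 129, 120, 102, 65, 60, 24, 20.
Put 185 kg in truck 1; 15 kg remain.
Put 182 kg in truck 2; 18 kg remain.
Put 166 kg in truck 3; 34 kg remain.
Put 154 kg in truck 4; 46 kg remain.
Put 146 kg in truck 5; 54 kg remain.
Put 140 kg in truck 6; 60 kg remain.
Put 139 kg in truck 7; 61 kg remain.
Put 129 kg in truck 8; 71 kg remain.
Put 120 kg in truck 9; 80 kg remain.
Put 102 kg in truck 10; 98 kg remain.
Put 65 kg in truck 8; 6 kg remain.
Put 60 kg in truck 6; 0 kg remain.
Put 24 kg in truck 3; 10 kg remain.
Put 20 kg in truck 4; 26 kg remain.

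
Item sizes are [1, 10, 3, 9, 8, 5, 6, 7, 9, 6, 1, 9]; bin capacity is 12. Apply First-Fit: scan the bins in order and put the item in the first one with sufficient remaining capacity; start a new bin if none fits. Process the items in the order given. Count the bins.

8 bins

bin 1: place 1, 11 left
bin 1: place 10, 1 left
bin 2: place 3, 9 left
bin 2: place 9, 0 left
bin 3: place 8, 4 left
bin 4: place 5, 7 left
bin 4: place 6, 1 left
bin 5: place 7, 5 left
bin 6: place 9, 3 left
bin 7: place 6, 6 left
bin 1: place 1, 0 left
bin 8: place 9, 3 left
Final bins: [1,10,1] [3,9] [8] [5,6] [7] [9] [6] [9].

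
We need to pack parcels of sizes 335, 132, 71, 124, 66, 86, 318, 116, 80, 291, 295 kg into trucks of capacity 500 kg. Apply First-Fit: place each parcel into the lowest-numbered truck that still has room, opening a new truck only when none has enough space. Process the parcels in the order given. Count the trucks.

335 kg → truck 1 (remaining 165 kg)
132 kg → truck 1 (remaining 33 kg)
71 kg → truck 2 (remaining 429 kg)
124 kg → truck 2 (remaining 305 kg)
66 kg → truck 2 (remaining 239 kg)
86 kg → truck 2 (remaining 153 kg)
318 kg → truck 3 (remaining 182 kg)
116 kg → truck 2 (remaining 37 kg)
80 kg → truck 3 (remaining 102 kg)
291 kg → truck 4 (remaining 209 kg)
295 kg → truck 5 (remaining 205 kg)
Final trucks: [335,132] [71,124,66,86,116] [318,80] [291] [295].

5 trucks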